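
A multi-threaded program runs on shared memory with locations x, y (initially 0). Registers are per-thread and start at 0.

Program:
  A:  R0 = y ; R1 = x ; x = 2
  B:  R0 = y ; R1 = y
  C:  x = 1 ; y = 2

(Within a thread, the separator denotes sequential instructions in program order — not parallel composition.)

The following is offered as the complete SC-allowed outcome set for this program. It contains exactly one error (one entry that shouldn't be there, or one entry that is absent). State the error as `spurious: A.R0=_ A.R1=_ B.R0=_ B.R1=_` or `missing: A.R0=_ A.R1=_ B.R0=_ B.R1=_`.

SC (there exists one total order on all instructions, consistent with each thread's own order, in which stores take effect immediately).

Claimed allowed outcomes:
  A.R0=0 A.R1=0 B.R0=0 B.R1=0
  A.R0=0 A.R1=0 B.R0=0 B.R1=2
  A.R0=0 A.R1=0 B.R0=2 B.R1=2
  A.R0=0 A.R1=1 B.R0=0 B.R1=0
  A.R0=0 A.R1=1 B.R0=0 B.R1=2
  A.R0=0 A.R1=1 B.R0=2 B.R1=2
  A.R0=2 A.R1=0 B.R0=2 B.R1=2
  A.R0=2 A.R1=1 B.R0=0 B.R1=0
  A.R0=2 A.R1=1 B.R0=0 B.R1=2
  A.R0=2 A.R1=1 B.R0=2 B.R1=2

outcome vector order: (A.R0,A.R1,B.R0,B.R1)
SC: 9 outcomes — {(0,0,0,0) (0,0,0,2) (0,0,2,2) (0,1,0,0) (0,1,0,2) (0,1,2,2) (2,1,0,0) (2,1,0,2) (2,1,2,2)}
claimed∖SC = {(2,0,2,2)}

spurious: A.R0=2 A.R1=0 B.R0=2 B.R1=2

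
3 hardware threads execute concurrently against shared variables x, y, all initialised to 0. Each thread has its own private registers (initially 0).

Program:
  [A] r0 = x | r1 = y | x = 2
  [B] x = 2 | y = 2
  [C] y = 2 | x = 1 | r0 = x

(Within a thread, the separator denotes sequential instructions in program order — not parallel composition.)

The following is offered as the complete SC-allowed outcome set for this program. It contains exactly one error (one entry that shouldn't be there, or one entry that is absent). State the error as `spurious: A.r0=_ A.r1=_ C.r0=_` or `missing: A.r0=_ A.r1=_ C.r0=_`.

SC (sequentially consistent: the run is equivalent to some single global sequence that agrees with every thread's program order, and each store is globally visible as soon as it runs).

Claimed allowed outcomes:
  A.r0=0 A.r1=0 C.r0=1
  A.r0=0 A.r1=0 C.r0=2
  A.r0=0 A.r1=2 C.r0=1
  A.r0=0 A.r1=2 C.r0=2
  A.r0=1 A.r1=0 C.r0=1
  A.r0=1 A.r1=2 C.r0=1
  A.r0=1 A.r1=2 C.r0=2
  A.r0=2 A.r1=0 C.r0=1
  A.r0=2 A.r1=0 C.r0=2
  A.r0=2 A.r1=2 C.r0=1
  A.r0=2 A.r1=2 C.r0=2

spurious: A.r0=1 A.r1=0 C.r0=1

outcome vector order: (A.r0,A.r1,C.r0)
under SC → 001 002 021 022 121 122 201 202 221 222
claimed∖SC = {101}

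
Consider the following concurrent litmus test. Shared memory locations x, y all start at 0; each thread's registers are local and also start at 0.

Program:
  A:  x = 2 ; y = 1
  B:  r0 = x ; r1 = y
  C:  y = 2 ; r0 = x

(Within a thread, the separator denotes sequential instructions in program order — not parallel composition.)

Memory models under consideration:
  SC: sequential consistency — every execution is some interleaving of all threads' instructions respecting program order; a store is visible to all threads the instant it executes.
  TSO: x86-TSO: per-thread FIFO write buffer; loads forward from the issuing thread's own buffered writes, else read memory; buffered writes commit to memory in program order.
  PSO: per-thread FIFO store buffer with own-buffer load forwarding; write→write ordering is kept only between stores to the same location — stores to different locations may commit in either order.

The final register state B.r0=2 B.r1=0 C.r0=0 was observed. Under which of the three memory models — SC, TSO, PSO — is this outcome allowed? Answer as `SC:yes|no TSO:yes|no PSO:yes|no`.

SC:no TSO:yes PSO:yes

outcome vector order: (B.r0,B.r1,C.r0)
SC: 11 outcomes — {<0 0 0> <0 0 2> <0 1 0> <0 1 2> <0 2 0> <0 2 2> <2 0 2> <2 1 0> <2 1 2> <2 2 0> <2 2 2>}
TSO: 12 outcomes — {<0 0 0> <0 0 2> <0 1 0> <0 1 2> <0 2 0> <0 2 2> <2 0 0> <2 0 2> <2 1 0> <2 1 2> <2 2 0> <2 2 2>}
PSO: 12 outcomes — {<0 0 0> <0 0 2> <0 1 0> <0 1 2> <0 2 0> <0 2 2> <2 0 0> <2 0 2> <2 1 0> <2 1 2> <2 2 0> <2 2 2>}
target <2 0 0> ∈ {TSO,PSO}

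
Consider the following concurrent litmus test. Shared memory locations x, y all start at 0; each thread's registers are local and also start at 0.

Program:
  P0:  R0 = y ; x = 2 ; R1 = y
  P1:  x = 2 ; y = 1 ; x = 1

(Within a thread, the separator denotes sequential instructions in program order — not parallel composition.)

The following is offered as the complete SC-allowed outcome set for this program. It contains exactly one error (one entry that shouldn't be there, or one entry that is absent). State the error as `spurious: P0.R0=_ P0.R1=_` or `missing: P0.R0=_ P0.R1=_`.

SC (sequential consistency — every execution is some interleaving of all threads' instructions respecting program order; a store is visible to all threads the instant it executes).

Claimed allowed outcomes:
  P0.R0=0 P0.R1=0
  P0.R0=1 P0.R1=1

missing: P0.R0=0 P0.R1=1

outcome vector order: (P0.R0,P0.R1)
under SC → 00 01 11
SC∖claimed = {01}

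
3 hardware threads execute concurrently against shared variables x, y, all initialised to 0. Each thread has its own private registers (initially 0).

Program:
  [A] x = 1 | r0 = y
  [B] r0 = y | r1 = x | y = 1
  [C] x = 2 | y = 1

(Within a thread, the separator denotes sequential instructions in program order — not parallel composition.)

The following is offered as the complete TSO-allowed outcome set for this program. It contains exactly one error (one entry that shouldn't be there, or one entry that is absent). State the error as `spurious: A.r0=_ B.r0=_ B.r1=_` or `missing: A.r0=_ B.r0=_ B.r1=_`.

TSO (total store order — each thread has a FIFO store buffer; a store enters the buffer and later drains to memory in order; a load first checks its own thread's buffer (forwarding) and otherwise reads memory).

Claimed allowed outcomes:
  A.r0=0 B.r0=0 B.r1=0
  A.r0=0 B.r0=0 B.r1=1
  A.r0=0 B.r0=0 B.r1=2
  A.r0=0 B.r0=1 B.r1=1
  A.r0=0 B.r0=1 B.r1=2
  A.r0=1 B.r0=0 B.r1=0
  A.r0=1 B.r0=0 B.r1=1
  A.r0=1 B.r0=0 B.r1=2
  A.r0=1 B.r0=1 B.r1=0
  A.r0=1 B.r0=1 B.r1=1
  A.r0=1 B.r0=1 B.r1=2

spurious: A.r0=1 B.r0=1 B.r1=0

outcome vector order: (A.r0,B.r0,B.r1)
under TSO → (0,0,0); (0,0,1); (0,0,2); (0,1,1); (0,1,2); (1,0,0); (1,0,1); (1,0,2); (1,1,1); (1,1,2)
claimed∖TSO = {(1,1,0)}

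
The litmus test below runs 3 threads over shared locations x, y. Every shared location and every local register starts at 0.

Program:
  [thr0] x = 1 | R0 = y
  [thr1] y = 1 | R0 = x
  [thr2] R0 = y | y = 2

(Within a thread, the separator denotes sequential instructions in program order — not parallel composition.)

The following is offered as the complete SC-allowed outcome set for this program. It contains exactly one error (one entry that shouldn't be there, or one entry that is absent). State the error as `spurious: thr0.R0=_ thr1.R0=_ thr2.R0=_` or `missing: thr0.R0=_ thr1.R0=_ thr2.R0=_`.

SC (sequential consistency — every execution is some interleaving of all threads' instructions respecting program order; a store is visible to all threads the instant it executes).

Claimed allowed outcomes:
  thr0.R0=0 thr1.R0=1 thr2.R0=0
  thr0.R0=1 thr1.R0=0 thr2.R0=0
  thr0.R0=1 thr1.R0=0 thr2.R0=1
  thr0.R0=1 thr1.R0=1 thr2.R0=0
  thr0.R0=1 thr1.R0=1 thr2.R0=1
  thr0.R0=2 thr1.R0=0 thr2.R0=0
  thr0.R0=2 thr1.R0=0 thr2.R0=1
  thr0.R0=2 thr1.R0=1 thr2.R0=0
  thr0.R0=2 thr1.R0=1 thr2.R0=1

missing: thr0.R0=0 thr1.R0=1 thr2.R0=1

outcome vector order: (thr0.R0,thr1.R0,thr2.R0)
[SC] allowed = {010; 011; 100; 101; 110; 111; 200; 201; 210; 211}
SC∖claimed = {011}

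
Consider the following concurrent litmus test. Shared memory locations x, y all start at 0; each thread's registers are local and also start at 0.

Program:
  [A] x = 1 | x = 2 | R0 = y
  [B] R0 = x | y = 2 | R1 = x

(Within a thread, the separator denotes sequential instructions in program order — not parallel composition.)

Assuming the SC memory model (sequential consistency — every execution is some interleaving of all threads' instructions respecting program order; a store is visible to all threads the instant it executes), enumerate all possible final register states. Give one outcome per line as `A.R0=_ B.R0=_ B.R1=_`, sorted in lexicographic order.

outcome vector order: (A.R0,B.R0,B.R1)
|SC outcomes| = 9

A.R0=0 B.R0=0 B.R1=2
A.R0=0 B.R0=1 B.R1=2
A.R0=0 B.R0=2 B.R1=2
A.R0=2 B.R0=0 B.R1=0
A.R0=2 B.R0=0 B.R1=1
A.R0=2 B.R0=0 B.R1=2
A.R0=2 B.R0=1 B.R1=1
A.R0=2 B.R0=1 B.R1=2
A.R0=2 B.R0=2 B.R1=2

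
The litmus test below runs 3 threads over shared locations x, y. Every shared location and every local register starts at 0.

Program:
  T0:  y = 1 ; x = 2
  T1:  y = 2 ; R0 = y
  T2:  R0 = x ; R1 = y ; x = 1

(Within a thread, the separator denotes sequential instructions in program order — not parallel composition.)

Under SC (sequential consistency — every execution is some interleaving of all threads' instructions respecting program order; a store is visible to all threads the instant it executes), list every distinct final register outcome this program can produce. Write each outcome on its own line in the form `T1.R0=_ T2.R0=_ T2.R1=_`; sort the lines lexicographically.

T1.R0=1 T2.R0=0 T2.R1=0
T1.R0=1 T2.R0=0 T2.R1=1
T1.R0=1 T2.R0=0 T2.R1=2
T1.R0=1 T2.R0=2 T2.R1=1
T1.R0=2 T2.R0=0 T2.R1=0
T1.R0=2 T2.R0=0 T2.R1=1
T1.R0=2 T2.R0=0 T2.R1=2
T1.R0=2 T2.R0=2 T2.R1=1
T1.R0=2 T2.R0=2 T2.R1=2

outcome vector order: (T1.R0,T2.R0,T2.R1)
|SC outcomes| = 9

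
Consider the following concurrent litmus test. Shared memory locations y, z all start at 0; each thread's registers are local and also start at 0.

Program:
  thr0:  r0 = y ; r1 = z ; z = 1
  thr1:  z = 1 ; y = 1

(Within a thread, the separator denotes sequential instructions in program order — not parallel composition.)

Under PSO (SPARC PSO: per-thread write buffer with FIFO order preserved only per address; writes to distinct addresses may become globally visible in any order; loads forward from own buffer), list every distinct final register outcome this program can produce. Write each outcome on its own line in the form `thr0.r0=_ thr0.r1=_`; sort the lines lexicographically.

outcome vector order: (thr0.r0,thr0.r1)
|PSO outcomes| = 4

thr0.r0=0 thr0.r1=0
thr0.r0=0 thr0.r1=1
thr0.r0=1 thr0.r1=0
thr0.r0=1 thr0.r1=1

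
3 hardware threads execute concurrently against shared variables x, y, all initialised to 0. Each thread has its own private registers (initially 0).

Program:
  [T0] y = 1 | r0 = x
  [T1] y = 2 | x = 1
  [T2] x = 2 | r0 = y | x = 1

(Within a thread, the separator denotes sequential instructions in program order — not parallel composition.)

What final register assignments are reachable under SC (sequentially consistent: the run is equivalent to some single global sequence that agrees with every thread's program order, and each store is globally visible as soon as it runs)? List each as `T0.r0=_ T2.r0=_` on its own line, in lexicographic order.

T0.r0=0 T2.r0=1
T0.r0=0 T2.r0=2
T0.r0=1 T2.r0=0
T0.r0=1 T2.r0=1
T0.r0=1 T2.r0=2
T0.r0=2 T2.r0=0
T0.r0=2 T2.r0=1
T0.r0=2 T2.r0=2

outcome vector order: (T0.r0,T2.r0)
|SC outcomes| = 8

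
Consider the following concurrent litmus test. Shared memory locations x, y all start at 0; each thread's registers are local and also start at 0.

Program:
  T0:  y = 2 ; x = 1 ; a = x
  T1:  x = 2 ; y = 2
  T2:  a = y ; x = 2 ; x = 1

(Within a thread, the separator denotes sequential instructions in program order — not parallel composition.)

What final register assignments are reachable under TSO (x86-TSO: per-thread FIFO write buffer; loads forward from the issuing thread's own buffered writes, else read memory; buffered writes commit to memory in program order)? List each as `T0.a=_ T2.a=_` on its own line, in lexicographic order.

T0.a=1 T2.a=0
T0.a=1 T2.a=2
T0.a=2 T2.a=0
T0.a=2 T2.a=2

outcome vector order: (T0.a,T2.a)
|TSO outcomes| = 4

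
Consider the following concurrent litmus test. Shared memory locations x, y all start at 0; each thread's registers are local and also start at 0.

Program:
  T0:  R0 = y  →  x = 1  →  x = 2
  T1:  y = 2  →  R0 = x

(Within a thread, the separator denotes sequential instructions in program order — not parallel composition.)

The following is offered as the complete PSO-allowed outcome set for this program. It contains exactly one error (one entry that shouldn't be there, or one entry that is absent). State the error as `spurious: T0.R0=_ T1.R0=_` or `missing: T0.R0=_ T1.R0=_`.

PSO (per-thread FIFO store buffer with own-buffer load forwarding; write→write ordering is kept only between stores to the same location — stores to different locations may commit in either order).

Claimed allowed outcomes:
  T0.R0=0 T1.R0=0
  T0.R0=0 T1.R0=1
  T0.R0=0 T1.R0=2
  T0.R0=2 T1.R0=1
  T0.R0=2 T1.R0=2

missing: T0.R0=2 T1.R0=0

outcome vector order: (T0.R0,T1.R0)
under PSO → 0/0; 0/1; 0/2; 2/0; 2/1; 2/2
PSO∖claimed = {2/0}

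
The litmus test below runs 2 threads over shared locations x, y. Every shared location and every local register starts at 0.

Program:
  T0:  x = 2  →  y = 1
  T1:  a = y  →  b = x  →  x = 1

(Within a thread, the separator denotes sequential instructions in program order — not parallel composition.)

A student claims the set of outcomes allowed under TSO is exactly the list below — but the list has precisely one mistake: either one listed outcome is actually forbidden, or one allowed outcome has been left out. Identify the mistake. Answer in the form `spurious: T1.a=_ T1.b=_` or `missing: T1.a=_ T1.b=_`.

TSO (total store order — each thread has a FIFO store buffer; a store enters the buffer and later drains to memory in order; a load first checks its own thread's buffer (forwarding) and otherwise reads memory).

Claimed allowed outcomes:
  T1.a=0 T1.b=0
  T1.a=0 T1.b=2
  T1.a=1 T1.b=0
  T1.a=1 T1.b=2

spurious: T1.a=1 T1.b=0

outcome vector order: (T1.a,T1.b)
TSO: 3 outcomes — {<0 0>, <0 2>, <1 2>}
claimed∖TSO = {<1 0>}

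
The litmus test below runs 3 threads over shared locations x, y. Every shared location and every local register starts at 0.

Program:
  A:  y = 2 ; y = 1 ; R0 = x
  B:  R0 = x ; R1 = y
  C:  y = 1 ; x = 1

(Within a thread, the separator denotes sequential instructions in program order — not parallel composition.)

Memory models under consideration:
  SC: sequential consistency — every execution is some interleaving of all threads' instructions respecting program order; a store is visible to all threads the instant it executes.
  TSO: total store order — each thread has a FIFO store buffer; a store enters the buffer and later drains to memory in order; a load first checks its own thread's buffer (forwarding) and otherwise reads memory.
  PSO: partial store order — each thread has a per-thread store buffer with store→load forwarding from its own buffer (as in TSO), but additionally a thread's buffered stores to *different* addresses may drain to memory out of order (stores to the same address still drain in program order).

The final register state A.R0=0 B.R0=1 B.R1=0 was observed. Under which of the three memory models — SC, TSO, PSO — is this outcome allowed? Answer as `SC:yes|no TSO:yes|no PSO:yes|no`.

SC:no TSO:no PSO:yes

outcome vector order: (A.R0,B.R0,B.R1)
SC (9): 0/0/0; 0/0/1; 0/0/2; 0/1/1; 1/0/0; 1/0/1; 1/0/2; 1/1/1; 1/1/2
TSO (10): 0/0/0; 0/0/1; 0/0/2; 0/1/1; 0/1/2; 1/0/0; 1/0/1; 1/0/2; 1/1/1; 1/1/2
PSO (12): 0/0/0; 0/0/1; 0/0/2; 0/1/0; 0/1/1; 0/1/2; 1/0/0; 1/0/1; 1/0/2; 1/1/0; 1/1/1; 1/1/2
target 0/1/0 ∈ {PSO}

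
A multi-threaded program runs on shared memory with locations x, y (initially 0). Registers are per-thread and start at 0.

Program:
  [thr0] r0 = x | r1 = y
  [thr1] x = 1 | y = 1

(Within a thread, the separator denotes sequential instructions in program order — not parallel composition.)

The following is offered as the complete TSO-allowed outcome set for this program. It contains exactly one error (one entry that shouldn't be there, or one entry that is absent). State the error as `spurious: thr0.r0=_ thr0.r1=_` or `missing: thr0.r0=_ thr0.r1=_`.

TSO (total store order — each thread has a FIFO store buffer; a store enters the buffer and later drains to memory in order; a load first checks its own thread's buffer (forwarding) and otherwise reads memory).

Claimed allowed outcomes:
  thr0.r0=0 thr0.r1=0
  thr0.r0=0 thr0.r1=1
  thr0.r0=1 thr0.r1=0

missing: thr0.r0=1 thr0.r1=1

outcome vector order: (thr0.r0,thr0.r1)
under TSO → <0 0>; <0 1>; <1 0>; <1 1>
TSO∖claimed = {<1 1>}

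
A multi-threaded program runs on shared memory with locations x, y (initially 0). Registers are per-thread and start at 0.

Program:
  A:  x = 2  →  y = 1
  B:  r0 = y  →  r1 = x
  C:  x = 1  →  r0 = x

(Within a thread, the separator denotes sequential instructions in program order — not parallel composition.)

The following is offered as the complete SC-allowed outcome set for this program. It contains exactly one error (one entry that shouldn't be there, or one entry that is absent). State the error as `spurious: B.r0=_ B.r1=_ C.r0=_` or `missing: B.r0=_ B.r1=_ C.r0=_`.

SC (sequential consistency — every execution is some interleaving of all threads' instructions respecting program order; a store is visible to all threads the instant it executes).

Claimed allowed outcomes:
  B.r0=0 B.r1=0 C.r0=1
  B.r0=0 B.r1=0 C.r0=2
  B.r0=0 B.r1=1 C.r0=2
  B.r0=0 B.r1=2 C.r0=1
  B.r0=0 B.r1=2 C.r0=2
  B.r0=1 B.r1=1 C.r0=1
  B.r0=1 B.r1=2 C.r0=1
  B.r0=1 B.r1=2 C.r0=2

missing: B.r0=0 B.r1=1 C.r0=1

outcome vector order: (B.r0,B.r1,C.r0)
[SC] allowed = {<0 0 1>; <0 0 2>; <0 1 1>; <0 1 2>; <0 2 1>; <0 2 2>; <1 1 1>; <1 2 1>; <1 2 2>}
SC∖claimed = {<0 1 1>}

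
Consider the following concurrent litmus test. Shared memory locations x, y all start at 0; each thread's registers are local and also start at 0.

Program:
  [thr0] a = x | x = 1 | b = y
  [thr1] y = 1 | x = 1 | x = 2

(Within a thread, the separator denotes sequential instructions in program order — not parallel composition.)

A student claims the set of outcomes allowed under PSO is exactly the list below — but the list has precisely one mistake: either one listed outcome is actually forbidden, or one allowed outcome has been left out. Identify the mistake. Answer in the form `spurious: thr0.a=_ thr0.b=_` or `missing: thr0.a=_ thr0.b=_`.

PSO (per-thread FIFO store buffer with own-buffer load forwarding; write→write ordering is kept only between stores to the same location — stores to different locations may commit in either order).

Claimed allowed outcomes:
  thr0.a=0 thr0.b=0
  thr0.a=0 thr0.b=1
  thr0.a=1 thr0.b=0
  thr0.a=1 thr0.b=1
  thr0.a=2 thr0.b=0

missing: thr0.a=2 thr0.b=1

outcome vector order: (thr0.a,thr0.b)
under PSO → <0 0> <0 1> <1 0> <1 1> <2 0> <2 1>
PSO∖claimed = {<2 1>}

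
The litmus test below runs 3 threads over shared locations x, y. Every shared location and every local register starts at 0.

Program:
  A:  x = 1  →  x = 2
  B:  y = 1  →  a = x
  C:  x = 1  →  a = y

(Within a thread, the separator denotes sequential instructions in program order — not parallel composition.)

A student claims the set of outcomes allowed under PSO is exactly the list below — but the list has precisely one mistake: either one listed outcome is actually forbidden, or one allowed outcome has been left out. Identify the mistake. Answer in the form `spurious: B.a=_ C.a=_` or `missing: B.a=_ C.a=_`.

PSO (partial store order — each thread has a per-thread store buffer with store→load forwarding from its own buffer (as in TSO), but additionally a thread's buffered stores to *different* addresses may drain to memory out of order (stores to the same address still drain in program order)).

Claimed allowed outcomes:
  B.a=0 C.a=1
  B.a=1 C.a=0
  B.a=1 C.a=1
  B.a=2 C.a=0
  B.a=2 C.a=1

missing: B.a=0 C.a=0

outcome vector order: (B.a,C.a)
[PSO] allowed = {0/0 0/1 1/0 1/1 2/0 2/1}
PSO∖claimed = {0/0}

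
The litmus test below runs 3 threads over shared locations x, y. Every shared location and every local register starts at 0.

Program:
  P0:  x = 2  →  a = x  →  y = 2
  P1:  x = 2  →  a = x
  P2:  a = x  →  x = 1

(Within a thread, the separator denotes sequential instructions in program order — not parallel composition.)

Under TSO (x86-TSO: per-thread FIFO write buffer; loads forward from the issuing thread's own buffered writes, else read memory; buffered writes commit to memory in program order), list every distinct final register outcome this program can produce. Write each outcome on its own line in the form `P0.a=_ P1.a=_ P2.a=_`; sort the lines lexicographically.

outcome vector order: (P0.a,P1.a,P2.a)
|TSO outcomes| = 8

P0.a=1 P1.a=1 P2.a=0
P0.a=1 P1.a=1 P2.a=2
P0.a=1 P1.a=2 P2.a=0
P0.a=1 P1.a=2 P2.a=2
P0.a=2 P1.a=1 P2.a=0
P0.a=2 P1.a=1 P2.a=2
P0.a=2 P1.a=2 P2.a=0
P0.a=2 P1.a=2 P2.a=2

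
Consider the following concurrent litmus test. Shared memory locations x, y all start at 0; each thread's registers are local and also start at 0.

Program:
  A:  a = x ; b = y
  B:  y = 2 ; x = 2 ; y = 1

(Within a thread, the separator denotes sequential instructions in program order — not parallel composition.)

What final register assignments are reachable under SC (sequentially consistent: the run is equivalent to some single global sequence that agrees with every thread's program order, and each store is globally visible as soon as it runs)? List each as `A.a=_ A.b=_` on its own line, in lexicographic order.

outcome vector order: (A.a,A.b)
|SC outcomes| = 5

A.a=0 A.b=0
A.a=0 A.b=1
A.a=0 A.b=2
A.a=2 A.b=1
A.a=2 A.b=2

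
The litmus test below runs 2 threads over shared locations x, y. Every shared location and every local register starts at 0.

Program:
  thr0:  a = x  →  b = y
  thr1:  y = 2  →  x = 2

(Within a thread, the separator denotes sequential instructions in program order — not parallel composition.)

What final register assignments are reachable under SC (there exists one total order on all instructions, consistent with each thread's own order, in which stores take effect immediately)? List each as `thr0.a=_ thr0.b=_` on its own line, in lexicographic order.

outcome vector order: (thr0.a,thr0.b)
|SC outcomes| = 3

thr0.a=0 thr0.b=0
thr0.a=0 thr0.b=2
thr0.a=2 thr0.b=2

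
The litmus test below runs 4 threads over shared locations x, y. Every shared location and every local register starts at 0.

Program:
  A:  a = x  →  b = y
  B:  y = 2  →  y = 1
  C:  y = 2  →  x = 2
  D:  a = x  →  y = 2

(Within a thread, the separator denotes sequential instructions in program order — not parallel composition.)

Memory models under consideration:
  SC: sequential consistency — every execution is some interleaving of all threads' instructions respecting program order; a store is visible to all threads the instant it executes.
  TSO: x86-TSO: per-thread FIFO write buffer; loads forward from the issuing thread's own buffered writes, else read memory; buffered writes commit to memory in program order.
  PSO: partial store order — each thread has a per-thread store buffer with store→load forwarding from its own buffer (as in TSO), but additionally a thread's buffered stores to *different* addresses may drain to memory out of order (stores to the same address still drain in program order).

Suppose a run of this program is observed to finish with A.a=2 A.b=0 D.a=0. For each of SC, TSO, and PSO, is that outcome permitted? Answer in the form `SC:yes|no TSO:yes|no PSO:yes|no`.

SC:no TSO:no PSO:yes

outcome vector order: (A.a,A.b,D.a)
SC: 10 outcomes — {0/0/0 0/0/2 0/1/0 0/1/2 0/2/0 0/2/2 2/1/0 2/1/2 2/2/0 2/2/2}
TSO: 10 outcomes — {0/0/0 0/0/2 0/1/0 0/1/2 0/2/0 0/2/2 2/1/0 2/1/2 2/2/0 2/2/2}
PSO: 12 outcomes — {0/0/0 0/0/2 0/1/0 0/1/2 0/2/0 0/2/2 2/0/0 2/0/2 2/1/0 2/1/2 2/2/0 2/2/2}
target 2/0/0 ∈ {PSO}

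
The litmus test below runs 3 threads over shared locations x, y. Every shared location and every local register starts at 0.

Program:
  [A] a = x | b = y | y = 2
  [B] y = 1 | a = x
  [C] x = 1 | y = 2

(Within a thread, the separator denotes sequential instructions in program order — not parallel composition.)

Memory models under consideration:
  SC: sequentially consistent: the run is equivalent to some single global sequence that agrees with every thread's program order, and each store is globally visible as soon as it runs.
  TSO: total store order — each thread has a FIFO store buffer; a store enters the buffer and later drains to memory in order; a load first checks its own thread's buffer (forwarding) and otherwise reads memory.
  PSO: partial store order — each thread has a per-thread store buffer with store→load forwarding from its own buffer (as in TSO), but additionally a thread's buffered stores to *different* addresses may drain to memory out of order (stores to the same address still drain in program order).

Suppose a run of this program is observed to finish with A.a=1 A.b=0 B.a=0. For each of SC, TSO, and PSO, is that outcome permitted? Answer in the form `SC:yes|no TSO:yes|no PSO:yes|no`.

SC:no TSO:yes PSO:yes

outcome vector order: (A.a,A.b,B.a)
SC (11): (0,0,0) (0,0,1) (0,1,0) (0,1,1) (0,2,0) (0,2,1) (1,0,1) (1,1,0) (1,1,1) (1,2,0) (1,2,1)
TSO (12): (0,0,0) (0,0,1) (0,1,0) (0,1,1) (0,2,0) (0,2,1) (1,0,0) (1,0,1) (1,1,0) (1,1,1) (1,2,0) (1,2,1)
PSO (12): (0,0,0) (0,0,1) (0,1,0) (0,1,1) (0,2,0) (0,2,1) (1,0,0) (1,0,1) (1,1,0) (1,1,1) (1,2,0) (1,2,1)
target (1,0,0) ∈ {TSO,PSO}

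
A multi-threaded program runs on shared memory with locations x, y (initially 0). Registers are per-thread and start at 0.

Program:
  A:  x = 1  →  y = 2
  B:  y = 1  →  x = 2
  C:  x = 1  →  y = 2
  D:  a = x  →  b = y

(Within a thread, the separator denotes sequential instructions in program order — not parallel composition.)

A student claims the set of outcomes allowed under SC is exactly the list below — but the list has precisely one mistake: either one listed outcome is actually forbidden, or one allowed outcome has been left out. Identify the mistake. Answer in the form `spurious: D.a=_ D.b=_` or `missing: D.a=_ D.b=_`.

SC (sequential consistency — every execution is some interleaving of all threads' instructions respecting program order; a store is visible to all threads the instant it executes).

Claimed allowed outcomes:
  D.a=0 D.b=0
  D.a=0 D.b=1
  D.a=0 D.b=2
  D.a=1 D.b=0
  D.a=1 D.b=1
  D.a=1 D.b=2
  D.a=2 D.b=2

missing: D.a=2 D.b=1

outcome vector order: (D.a,D.b)
[SC] allowed = {<0 0>, <0 1>, <0 2>, <1 0>, <1 1>, <1 2>, <2 1>, <2 2>}
SC∖claimed = {<2 1>}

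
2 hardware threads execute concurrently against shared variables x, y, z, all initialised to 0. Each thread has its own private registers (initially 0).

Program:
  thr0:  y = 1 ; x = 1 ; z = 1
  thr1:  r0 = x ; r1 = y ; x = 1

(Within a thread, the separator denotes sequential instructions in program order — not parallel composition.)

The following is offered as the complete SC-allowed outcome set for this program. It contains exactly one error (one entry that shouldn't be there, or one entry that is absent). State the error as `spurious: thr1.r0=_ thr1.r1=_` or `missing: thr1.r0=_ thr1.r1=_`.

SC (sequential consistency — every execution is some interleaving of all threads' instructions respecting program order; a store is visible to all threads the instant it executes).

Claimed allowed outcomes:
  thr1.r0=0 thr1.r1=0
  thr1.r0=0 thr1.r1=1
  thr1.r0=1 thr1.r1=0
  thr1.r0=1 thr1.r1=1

outcome vector order: (thr1.r0,thr1.r1)
SC: 3 outcomes — {(0,0), (0,1), (1,1)}
claimed∖SC = {(1,0)}

spurious: thr1.r0=1 thr1.r1=0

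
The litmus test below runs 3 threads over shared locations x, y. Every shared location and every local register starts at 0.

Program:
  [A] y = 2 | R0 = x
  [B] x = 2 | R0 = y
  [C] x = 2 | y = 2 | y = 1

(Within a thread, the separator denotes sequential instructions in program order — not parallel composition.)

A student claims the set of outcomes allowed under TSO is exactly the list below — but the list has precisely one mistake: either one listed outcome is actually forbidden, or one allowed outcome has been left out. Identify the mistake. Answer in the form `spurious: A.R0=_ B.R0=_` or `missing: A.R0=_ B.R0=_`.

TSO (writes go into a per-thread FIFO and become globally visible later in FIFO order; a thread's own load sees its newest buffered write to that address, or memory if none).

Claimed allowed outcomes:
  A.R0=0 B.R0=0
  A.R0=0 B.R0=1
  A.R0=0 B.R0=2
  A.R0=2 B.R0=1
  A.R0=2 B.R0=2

missing: A.R0=2 B.R0=0

outcome vector order: (A.R0,B.R0)
under TSO → 0/0; 0/1; 0/2; 2/0; 2/1; 2/2
TSO∖claimed = {2/0}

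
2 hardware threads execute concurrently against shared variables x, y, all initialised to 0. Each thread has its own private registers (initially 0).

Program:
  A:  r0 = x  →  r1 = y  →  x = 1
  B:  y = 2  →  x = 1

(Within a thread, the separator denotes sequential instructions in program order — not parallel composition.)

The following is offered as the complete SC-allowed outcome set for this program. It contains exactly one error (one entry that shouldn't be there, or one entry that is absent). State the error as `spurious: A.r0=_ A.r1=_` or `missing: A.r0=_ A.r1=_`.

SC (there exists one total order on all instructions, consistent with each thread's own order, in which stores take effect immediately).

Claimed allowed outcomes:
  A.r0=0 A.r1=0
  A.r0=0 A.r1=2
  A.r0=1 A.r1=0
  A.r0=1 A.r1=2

outcome vector order: (A.r0,A.r1)
[SC] allowed = {0/0 0/2 1/2}
claimed∖SC = {1/0}

spurious: A.r0=1 A.r1=0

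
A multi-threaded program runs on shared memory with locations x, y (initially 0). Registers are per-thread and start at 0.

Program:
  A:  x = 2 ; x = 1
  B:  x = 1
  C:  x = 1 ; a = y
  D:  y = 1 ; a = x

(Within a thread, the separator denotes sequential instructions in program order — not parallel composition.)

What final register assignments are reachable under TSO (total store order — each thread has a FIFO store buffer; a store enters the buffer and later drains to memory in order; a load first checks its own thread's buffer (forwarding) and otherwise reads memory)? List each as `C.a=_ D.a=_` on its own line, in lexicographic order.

C.a=0 D.a=0
C.a=0 D.a=1
C.a=0 D.a=2
C.a=1 D.a=0
C.a=1 D.a=1
C.a=1 D.a=2

outcome vector order: (C.a,D.a)
|TSO outcomes| = 6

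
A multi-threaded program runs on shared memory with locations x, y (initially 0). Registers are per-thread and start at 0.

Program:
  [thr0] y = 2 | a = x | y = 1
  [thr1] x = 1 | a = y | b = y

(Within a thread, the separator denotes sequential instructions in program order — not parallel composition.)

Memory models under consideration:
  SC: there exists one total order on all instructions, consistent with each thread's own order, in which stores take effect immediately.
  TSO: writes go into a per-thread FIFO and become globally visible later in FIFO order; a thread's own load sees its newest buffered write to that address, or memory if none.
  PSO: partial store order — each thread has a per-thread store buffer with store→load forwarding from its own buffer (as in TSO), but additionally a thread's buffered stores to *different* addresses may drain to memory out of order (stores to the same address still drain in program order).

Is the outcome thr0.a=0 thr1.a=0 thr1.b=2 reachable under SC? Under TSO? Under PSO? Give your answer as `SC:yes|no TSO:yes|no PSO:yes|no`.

outcome vector order: (thr0.a,thr1.a,thr1.b)
SC: 9 outcomes — {0/1/1 0/2/1 0/2/2 1/0/0 1/0/1 1/0/2 1/1/1 1/2/1 1/2/2}
TSO: 12 outcomes — {0/0/0 0/0/1 0/0/2 0/1/1 0/2/1 0/2/2 1/0/0 1/0/1 1/0/2 1/1/1 1/2/1 1/2/2}
PSO: 12 outcomes — {0/0/0 0/0/1 0/0/2 0/1/1 0/2/1 0/2/2 1/0/0 1/0/1 1/0/2 1/1/1 1/2/1 1/2/2}
target 0/0/2 ∈ {TSO,PSO}

SC:no TSO:yes PSO:yes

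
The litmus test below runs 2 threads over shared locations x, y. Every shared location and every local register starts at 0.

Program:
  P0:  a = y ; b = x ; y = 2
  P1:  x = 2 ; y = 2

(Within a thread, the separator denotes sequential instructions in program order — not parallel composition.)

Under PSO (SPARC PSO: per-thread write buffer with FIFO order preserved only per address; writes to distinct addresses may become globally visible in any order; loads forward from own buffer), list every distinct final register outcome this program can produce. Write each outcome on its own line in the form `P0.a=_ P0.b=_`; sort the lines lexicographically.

P0.a=0 P0.b=0
P0.a=0 P0.b=2
P0.a=2 P0.b=0
P0.a=2 P0.b=2

outcome vector order: (P0.a,P0.b)
|PSO outcomes| = 4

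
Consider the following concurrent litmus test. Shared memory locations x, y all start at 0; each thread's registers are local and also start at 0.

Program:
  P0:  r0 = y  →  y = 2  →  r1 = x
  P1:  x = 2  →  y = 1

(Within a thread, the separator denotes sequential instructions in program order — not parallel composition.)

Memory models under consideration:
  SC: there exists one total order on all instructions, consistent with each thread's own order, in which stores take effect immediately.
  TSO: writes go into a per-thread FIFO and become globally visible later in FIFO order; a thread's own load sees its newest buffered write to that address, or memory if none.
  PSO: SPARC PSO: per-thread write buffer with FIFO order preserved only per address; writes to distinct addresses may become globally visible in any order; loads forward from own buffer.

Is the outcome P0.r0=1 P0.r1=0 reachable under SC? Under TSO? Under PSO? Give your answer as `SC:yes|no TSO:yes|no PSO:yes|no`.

outcome vector order: (P0.r0,P0.r1)
SC (3): 00; 02; 12
TSO (3): 00; 02; 12
PSO (4): 00; 02; 10; 12
target 10 ∈ {PSO}

SC:no TSO:no PSO:yes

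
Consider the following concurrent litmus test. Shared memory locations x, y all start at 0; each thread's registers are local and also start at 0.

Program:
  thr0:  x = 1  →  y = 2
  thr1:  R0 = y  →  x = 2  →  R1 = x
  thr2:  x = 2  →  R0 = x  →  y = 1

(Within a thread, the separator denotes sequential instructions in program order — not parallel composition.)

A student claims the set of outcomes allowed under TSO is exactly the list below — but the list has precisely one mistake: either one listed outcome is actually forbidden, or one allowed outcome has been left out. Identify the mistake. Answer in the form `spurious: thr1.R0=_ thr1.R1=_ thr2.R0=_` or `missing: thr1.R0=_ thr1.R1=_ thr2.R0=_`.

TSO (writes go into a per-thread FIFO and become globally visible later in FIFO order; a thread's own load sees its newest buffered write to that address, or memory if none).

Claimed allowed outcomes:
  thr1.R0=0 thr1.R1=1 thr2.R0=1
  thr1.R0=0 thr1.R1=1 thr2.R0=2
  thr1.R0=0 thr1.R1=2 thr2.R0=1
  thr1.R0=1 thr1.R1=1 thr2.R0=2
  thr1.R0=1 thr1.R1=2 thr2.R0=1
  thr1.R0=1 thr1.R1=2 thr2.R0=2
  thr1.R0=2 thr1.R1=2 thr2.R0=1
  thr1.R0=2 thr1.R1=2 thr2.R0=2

outcome vector order: (thr1.R0,thr1.R1,thr2.R0)
TSO (9): 011, 012, 021, 022, 112, 121, 122, 221, 222
TSO∖claimed = {022}

missing: thr1.R0=0 thr1.R1=2 thr2.R0=2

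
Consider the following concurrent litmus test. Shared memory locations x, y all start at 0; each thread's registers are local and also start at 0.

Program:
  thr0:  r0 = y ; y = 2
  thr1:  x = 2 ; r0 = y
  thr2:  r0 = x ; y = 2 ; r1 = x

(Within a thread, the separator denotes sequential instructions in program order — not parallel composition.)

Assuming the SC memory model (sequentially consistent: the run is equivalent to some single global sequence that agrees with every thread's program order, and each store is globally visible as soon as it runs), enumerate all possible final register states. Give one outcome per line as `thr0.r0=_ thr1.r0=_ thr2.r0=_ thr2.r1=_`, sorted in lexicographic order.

outcome vector order: (thr0.r0,thr1.r0,thr2.r0,thr2.r1)
|SC outcomes| = 10

thr0.r0=0 thr1.r0=0 thr2.r0=0 thr2.r1=2
thr0.r0=0 thr1.r0=0 thr2.r0=2 thr2.r1=2
thr0.r0=0 thr1.r0=2 thr2.r0=0 thr2.r1=0
thr0.r0=0 thr1.r0=2 thr2.r0=0 thr2.r1=2
thr0.r0=0 thr1.r0=2 thr2.r0=2 thr2.r1=2
thr0.r0=2 thr1.r0=0 thr2.r0=0 thr2.r1=2
thr0.r0=2 thr1.r0=0 thr2.r0=2 thr2.r1=2
thr0.r0=2 thr1.r0=2 thr2.r0=0 thr2.r1=0
thr0.r0=2 thr1.r0=2 thr2.r0=0 thr2.r1=2
thr0.r0=2 thr1.r0=2 thr2.r0=2 thr2.r1=2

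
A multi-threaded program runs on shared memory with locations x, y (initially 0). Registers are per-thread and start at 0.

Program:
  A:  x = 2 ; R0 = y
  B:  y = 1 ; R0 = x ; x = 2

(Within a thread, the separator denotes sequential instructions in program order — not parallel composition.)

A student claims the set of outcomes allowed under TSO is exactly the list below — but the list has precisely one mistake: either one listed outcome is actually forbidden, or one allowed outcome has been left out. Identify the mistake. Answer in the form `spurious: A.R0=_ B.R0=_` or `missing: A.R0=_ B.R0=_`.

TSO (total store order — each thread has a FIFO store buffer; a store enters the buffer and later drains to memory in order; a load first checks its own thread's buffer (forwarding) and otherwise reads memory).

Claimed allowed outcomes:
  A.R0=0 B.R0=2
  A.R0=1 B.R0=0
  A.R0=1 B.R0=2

missing: A.R0=0 B.R0=0

outcome vector order: (A.R0,B.R0)
TSO: 4 outcomes — {0/0; 0/2; 1/0; 1/2}
TSO∖claimed = {0/0}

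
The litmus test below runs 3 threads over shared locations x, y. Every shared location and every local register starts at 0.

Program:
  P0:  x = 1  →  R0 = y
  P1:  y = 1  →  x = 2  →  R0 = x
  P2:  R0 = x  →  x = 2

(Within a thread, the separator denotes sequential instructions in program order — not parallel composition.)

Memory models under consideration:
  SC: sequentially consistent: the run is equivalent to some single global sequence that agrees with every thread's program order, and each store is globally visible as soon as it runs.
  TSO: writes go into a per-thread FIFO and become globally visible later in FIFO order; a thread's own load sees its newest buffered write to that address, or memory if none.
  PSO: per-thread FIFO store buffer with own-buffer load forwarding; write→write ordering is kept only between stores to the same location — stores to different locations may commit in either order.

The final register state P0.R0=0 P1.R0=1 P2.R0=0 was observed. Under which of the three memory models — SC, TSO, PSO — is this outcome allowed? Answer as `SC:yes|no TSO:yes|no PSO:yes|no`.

SC:no TSO:yes PSO:yes

outcome vector order: (P0.R0,P1.R0,P2.R0)
under SC → (0,2,0); (0,2,1); (0,2,2); (1,1,0); (1,1,1); (1,1,2); (1,2,0); (1,2,1); (1,2,2)
under TSO → (0,1,0); (0,1,1); (0,1,2); (0,2,0); (0,2,1); (0,2,2); (1,1,0); (1,1,1); (1,1,2); (1,2,0); (1,2,1); (1,2,2)
under PSO → (0,1,0); (0,1,1); (0,1,2); (0,2,0); (0,2,1); (0,2,2); (1,1,0); (1,1,1); (1,1,2); (1,2,0); (1,2,1); (1,2,2)
target (0,1,0) ∈ {TSO,PSO}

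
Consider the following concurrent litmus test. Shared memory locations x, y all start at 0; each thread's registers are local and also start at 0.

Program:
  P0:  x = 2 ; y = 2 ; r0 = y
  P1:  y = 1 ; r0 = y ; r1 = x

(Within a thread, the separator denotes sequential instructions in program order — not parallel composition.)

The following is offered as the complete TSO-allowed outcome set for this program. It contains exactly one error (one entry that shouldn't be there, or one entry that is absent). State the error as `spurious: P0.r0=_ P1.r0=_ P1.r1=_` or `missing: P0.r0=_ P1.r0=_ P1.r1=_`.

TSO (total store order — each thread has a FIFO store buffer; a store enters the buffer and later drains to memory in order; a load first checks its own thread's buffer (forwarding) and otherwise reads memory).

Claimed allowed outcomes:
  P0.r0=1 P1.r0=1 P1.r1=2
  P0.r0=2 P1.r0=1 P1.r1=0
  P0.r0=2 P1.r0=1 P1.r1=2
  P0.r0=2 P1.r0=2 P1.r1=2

missing: P0.r0=1 P1.r0=1 P1.r1=0

outcome vector order: (P0.r0,P1.r0,P1.r1)
TSO: 5 outcomes — {110, 112, 210, 212, 222}
TSO∖claimed = {110}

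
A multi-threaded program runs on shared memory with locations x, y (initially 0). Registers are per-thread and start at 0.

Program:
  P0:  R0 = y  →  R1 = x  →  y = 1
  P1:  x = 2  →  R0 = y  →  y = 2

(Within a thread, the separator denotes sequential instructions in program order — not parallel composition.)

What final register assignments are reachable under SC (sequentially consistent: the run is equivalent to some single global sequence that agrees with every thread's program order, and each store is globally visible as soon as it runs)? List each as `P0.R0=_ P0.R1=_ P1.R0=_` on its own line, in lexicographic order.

outcome vector order: (P0.R0,P0.R1,P1.R0)
|SC outcomes| = 5

P0.R0=0 P0.R1=0 P1.R0=0
P0.R0=0 P0.R1=0 P1.R0=1
P0.R0=0 P0.R1=2 P1.R0=0
P0.R0=0 P0.R1=2 P1.R0=1
P0.R0=2 P0.R1=2 P1.R0=0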